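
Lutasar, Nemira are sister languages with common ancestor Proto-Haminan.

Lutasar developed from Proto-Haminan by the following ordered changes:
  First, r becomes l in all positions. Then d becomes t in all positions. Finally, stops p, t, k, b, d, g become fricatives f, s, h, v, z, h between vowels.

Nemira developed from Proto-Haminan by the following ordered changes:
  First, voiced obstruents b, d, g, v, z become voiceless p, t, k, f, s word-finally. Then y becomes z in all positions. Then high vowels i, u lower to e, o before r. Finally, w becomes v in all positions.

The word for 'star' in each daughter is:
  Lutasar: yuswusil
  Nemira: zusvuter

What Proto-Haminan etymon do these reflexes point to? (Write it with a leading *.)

Position 6: Lutasar has s, Nemira has t. Taking the neighbouring segments as reconstructed: Lutasar s could go back to *t or *d or *s; Nemira t can only go back to *t — the one source consistent with every daughter is *t.
Position 4: Lutasar has w, Nemira has v. Lutasar preserves w here (none of its changes turn any other segment into w), so the proto-segment is *w.
Position 8: Lutasar has l, Nemira has r. Nemira preserves r here (none of its changes turn any other segment into r), so the proto-segment is *r.
Verify the candidate proto-form against each daughter:
Lutasar: *yuswutir
  yuswutir → yuswutil   [unconditioned shift]
  yuswutil (rule 2 does not apply)
  yuswutil → yuswusil   [intervocalic lenition]
  giving Lutasar yuswusil.
Nemira: start from *yuswutir.
  rule 1: no change — yuswutir
  rule 2 (unconditioned shift): yuswutir → zuswutir
  rule 3 (pre-rhotic lowering): zuswutir → zuswuter
  rule 4 (unconditioned shift): zuswuter → zusvuter
  ⇒ Nemira zusvuter
No other proto-form is consistent with every reflex, so the reconstruction is *yuswutir.

*yuswutir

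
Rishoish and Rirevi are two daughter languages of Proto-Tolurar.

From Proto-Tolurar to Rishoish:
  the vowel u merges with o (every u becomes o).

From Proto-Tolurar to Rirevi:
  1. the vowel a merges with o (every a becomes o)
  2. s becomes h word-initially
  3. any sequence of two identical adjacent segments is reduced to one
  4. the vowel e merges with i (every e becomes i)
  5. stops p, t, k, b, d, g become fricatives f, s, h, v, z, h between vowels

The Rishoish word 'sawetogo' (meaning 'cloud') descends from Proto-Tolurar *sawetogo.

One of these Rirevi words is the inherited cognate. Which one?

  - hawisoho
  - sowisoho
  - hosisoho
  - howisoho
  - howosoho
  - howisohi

Rirevi: start from *sawetogo.
  rule 1 (vowel merger): sawetogo → sowetogo
  rule 2 (debuccalisation): sowetogo → howetogo
  rule 3: no change — howetogo
  rule 4 (vowel merger): howetogo → howitogo
  rule 5 (intervocalic lenition): howitogo → howisoho
  ⇒ Rirevi howisoho
Only 'howisoho' matches the regular Rirevi development of *sawetogo.

howisoho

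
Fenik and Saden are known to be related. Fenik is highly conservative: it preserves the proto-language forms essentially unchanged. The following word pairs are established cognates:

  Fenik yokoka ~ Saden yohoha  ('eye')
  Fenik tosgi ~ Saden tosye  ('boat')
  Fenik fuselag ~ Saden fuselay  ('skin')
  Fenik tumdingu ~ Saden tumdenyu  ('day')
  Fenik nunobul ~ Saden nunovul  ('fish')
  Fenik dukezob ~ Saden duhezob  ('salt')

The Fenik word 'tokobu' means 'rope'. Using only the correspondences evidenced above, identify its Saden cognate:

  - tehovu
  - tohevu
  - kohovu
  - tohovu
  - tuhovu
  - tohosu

yokoka ~ yohoha — Fenik k corresponds to Saden h between vowels (before a back vowel).
nunobul ~ nunovul — Fenik b corresponds to Saden v between vowels (before a back vowel).
Applying these to Fenik 'tokobu':
  tokobu → tohobu   (k→h between vowels (before a back vowel))
  tohobu → tohovu   (b→v between vowels (before a back vowel))
So the Saden cognate is 'tohovu'.

tohovu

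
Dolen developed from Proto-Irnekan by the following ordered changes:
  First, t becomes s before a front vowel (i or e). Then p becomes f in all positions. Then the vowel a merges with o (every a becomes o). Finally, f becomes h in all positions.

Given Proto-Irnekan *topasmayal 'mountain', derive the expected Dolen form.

Dolen: *topasmayal
  topasmayal (rule 1 does not apply)
  topasmayal → tofasmayal   [unconditioned shift]
  tofasmayal → tofosmoyol   [vowel merger]
  tofosmoyol → tohosmoyol   [unconditioned shift]
  giving Dolen tohosmoyol.

tohosmoyol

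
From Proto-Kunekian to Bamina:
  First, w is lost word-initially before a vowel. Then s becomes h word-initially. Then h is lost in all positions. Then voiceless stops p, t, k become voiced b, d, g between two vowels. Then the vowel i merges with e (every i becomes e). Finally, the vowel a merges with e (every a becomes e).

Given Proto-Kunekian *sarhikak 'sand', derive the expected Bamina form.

eregek

Bamina: start from *sarhikak.
  rule 1: no change — sarhikak
  rule 2 (debuccalisation): sarhikak → harhikak
  rule 3 (h-loss): harhikak → arikak
  rule 4 (intervocalic voicing): arikak → arigak
  rule 5 (vowel merger): arigak → aregak
  rule 6 (vowel merger): aregak → eregek
  ⇒ Bamina eregek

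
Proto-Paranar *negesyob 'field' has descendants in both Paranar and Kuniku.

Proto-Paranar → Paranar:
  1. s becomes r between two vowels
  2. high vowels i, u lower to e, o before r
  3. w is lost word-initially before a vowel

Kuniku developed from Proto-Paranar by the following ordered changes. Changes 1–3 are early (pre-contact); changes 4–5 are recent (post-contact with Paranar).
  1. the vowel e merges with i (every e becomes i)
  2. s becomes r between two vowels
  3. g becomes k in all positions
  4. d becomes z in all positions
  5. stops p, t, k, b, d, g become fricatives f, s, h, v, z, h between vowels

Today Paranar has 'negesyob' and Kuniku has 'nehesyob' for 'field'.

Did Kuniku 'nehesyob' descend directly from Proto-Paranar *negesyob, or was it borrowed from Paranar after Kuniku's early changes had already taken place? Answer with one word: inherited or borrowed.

If inherited, *negesyob would pass through all of Kuniku's changes:
Kuniku: start from *negesyob.
  rule 1 (vowel merger): negesyob → nigisyob
  rule 2: no change — nigisyob
  rule 3 (unconditioned shift): nigisyob → nikisyob
  rule 4: no change — nikisyob
  rule 5 (intervocalic lenition): nikisyob → nihisyob
  ⇒ Kuniku nihisyob
If borrowed from Paranar 'negesyob' after the early changes, it would undergo only the recent ones:
  rule 4 (unconditioned shift): no change (negesyob)
  rule 5 (intervocalic lenition): negesyob → nehesyob
  ⇒ as a loan: nehesyob
Kuniku 'nehesyob' matches the loan outcome 'nehesyob', not the inherited 'nihisyob' — it skipped the early Kuniku changes, so it was borrowed from Paranar.

borrowed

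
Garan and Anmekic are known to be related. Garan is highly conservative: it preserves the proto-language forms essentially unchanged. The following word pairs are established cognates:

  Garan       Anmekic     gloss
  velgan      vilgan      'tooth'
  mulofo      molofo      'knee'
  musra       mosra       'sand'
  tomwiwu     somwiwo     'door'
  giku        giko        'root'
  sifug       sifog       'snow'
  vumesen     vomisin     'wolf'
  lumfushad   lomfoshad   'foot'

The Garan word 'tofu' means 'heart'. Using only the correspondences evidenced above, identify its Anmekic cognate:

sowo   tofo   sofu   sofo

tomwiwu ~ somwiwo — Garan t corresponds to Anmekic s word-initially before a back vowel.
tomwiwu ~ somwiwo, giku ~ giko — Garan u corresponds to Anmekic o word-finally.
Applying these to Garan 'tofu':
  tofu → sofu   (t→s word-initially before a back vowel)
  sofu → sofo   (u→o word-finally)
So the Anmekic cognate is 'sofo'.

sofo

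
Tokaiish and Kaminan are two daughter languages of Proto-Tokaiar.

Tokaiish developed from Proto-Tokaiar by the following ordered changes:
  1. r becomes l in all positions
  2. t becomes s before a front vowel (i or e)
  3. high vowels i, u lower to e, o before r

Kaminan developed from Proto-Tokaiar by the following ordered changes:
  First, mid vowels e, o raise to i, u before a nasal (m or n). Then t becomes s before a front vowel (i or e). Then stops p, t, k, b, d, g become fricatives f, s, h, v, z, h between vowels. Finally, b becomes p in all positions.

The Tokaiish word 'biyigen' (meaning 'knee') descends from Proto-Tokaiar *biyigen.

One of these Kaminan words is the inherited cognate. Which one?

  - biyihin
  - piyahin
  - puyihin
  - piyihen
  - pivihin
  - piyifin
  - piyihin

Kaminan: *biyigen > biyigin > biyihin > piyihin  (by pre-nasal raising, intervocalic lenition, unconditioned shift)
Among the options, 'piyihin' alone shows every Kaminan change applied in order.

piyihin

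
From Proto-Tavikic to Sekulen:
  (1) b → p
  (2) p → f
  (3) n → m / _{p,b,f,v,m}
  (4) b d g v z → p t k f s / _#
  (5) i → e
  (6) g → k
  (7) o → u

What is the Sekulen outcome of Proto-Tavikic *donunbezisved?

dunumfezesvet

Sekulen: start from *donunbezisved.
  rule 1 (unconditioned shift): donunbezisved → donunpezisved
  rule 2 (unconditioned shift): donunpezisved → donunfezisved
  rule 3 (nasal place assimilation): donunfezisved → donumfezisved
  rule 4 (final devoicing): donumfezisved → donumfezisvet
  rule 5 (vowel merger): donumfezisvet → donumfezesvet
  rule 6: no change — donumfezesvet
  rule 7 (vowel merger): donumfezesvet → dunumfezesvet
  ⇒ Sekulen dunumfezesvet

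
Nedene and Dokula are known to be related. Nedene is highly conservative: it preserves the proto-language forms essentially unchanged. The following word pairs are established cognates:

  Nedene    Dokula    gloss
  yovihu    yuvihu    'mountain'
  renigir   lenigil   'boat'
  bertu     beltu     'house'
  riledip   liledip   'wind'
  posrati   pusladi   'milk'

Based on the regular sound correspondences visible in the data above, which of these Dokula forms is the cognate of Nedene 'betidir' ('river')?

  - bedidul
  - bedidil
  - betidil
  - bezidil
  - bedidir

bedidil

posrati ~ pusladi — Nedene t corresponds to Dokula d between vowels (before a front vowel).
renigir ~ lenigil — Nedene r corresponds to Dokula l word-finally.
Applying these to Nedene 'betidir':
  betidir → bedidir   (t→d between vowels (before a front vowel))
  bedidir → bedidil   (r→l word-finally)
So the Dokula cognate is 'bedidil'.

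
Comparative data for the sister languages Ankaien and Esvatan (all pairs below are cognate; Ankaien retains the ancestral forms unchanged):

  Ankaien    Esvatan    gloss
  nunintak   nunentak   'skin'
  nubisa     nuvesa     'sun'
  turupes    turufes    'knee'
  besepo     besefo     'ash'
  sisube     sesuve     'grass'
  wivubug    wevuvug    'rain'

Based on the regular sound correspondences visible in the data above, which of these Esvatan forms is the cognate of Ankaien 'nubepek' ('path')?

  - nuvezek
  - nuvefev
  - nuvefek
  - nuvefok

sisube ~ sesuve — Ankaien b corresponds to Esvatan v between vowels (before a front vowel).
turupes ~ turufes — Ankaien p corresponds to Esvatan f between vowels (before a front vowel).
Applying these to Ankaien 'nubepek':
  nubepek → nuvepek   (b→v between vowels (before a front vowel))
  nuvepek → nuvefek   (p→f between vowels (before a front vowel))
So the Esvatan cognate is 'nuvefek'.

nuvefek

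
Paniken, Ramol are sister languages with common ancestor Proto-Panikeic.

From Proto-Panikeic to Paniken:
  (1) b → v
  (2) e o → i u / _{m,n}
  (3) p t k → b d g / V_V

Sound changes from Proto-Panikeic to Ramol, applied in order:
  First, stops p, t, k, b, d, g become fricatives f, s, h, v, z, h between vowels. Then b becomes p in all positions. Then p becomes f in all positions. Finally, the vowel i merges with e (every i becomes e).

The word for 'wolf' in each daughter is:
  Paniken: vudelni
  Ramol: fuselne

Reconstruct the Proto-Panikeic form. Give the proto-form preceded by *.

Position 3: Paniken has d, Ramol has s. Taking the neighbouring segments as reconstructed: Paniken d could go back to *t or *d; Ramol s could go back to *t or *s — the one source consistent with every daughter is *t.
Position 7: Paniken has i, Ramol has e. Taking the neighbouring segments as reconstructed: Paniken i can only go back to *i; Ramol e could go back to *e or *i — the one source consistent with every daughter is *i.
This points to *butelni. Verify forward in each daughter:
Paniken: *butelni > vutelni > vudelni  (by unconditioned shift, intervocalic voicing)
Ramol: *butelni
  butelni → buselni   [intervocalic lenition]
  buselni → puselni   [unconditioned shift]
  puselni → fuselni   [unconditioned shift]
  fuselni → fuselne   [vowel merger]
  giving Ramol fuselne.
No other proto-form is consistent with every reflex, so the reconstruction is *butelni.

*butelni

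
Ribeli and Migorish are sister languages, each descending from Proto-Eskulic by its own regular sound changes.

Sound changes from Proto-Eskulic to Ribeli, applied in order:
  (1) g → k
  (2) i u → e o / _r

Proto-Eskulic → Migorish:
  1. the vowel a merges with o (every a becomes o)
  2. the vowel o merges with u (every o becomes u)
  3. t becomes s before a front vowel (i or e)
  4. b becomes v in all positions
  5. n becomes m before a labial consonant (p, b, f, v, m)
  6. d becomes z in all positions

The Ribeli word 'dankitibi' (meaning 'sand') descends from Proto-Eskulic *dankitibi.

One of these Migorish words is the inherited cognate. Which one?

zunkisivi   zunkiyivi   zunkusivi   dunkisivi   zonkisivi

zunkisivi

Migorish: *dankitibi
  dankitibi → donkitibi   [vowel merger]
  donkitibi → dunkitibi   [vowel merger]
  dunkitibi → dunkisibi   [palatalisation]
  dunkisibi → dunkisivi   [unconditioned shift]
  dunkisivi (rule 5 does not apply)
  dunkisivi → zunkisivi   [unconditioned shift]
  giving Migorish zunkisivi.
Among the options, 'zunkisivi' alone shows every Migorish change applied in order.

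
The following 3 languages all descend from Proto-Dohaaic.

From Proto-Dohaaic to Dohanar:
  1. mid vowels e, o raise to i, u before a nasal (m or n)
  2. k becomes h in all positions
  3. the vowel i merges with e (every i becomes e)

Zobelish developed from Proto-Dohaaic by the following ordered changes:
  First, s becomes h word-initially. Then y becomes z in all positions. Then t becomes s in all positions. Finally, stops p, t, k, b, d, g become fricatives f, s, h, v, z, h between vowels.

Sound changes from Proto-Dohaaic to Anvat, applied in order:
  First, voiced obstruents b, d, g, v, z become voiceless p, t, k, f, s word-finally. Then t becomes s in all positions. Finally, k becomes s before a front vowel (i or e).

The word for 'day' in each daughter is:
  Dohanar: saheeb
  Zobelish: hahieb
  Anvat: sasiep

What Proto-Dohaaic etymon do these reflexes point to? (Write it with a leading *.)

Position 3: Dohanar has h, Zobelish has h, Anvat has s. Taking the neighbouring segments as reconstructed: Dohanar h could go back to *k or *h; Zobelish h could go back to *k or *g or *h; Anvat s could go back to *t or *k or *s — the one source consistent with every daughter is *k.
Position 1: Dohanar has s, Zobelish has h, Anvat has s. Dohanar preserves s here (none of its changes turn any other segment into s), so the proto-segment is *s.
Position 6: Dohanar has b, Zobelish has b, Anvat has p. Dohanar preserves b here (none of its changes turn any other segment into b), so the proto-segment is *b.
Verify the candidate proto-form against each daughter:
Dohanar: start from *sakieb.
  rule 1: no change — sakieb
  rule 2 (unconditioned shift): sakieb → sahieb
  rule 3 (vowel merger): sahieb → saheeb
  ⇒ Dohanar saheeb
Zobelish: *sakieb
  sakieb → hakieb   [debuccalisation]
  hakieb (rule 2 does not apply)
  hakieb (rule 3 does not apply)
  hakieb → hahieb   [intervocalic lenition]
  giving Zobelish hahieb.
Anvat: start from *sakieb.
  rule 1 (final devoicing): sakieb → sakiep
  rule 2: no change — sakiep
  rule 3 (palatalisation): sakiep → sasiep
  ⇒ Anvat sasiep
Only *sakieb yields all of Dohanar saheeb, Zobelish hahieb, Anvat sasiep.

*sakieb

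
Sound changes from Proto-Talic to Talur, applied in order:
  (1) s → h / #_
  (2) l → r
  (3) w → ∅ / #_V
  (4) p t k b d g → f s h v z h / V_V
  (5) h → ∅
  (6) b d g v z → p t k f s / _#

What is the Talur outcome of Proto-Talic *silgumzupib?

irgumzufip

Talur: *silgumzupib > hilgumzupib > hirgumzupib > hirgumzufib > irgumzufib > irgumzufip  (by debuccalisation, unconditioned shift, intervocalic lenition, h-loss, final devoicing)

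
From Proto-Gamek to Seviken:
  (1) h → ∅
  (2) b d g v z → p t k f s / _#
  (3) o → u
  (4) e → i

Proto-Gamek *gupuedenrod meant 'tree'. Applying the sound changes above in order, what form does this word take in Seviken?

Seviken: start from *gupuedenrod.
  rule 1: no change — gupuedenrod
  rule 2 (final devoicing): gupuedenrod → gupuedenrot
  rule 3 (vowel merger): gupuedenrot → gupuedenrut
  rule 4 (vowel merger): gupuedenrut → gupuidinrut
  ⇒ Seviken gupuidinrut

gupuidinrut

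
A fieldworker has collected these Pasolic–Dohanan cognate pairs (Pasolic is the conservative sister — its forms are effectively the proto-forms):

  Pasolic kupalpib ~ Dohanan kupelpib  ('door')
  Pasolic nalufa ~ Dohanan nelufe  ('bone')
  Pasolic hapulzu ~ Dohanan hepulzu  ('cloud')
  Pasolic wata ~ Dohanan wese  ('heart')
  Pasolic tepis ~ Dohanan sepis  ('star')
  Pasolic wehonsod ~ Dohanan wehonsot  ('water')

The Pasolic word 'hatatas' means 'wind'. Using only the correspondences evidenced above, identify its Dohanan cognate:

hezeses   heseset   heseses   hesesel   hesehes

heseses

kupalpib ~ kupelpib, nalufa ~ nelufe — Pasolic a corresponds to Dohanan e after a consonant, before a consonant other than r, m, n, p, b, f, v.
wata ~ wese — Pasolic t corresponds to Dohanan s between vowels (before a back vowel).
Applying these to Pasolic 'hatatas':
  hatatas → hetatas   (a→e after a consonant, before a consonant other than r, m, n, p, b, f, v)
  hetatas → hesatas   (t→s between vowels (before a back vowel))
  hesatas → hesetas   (a→e after a consonant, before a consonant other than r, m, n, p, b, f, v)
  hesetas → hesesas   (t→s between vowels (before a back vowel))
  hesesas → heseses   (a→e after a consonant, before a consonant other than r, m, n, p, b, f, v)
So the Dohanan cognate is 'heseses'.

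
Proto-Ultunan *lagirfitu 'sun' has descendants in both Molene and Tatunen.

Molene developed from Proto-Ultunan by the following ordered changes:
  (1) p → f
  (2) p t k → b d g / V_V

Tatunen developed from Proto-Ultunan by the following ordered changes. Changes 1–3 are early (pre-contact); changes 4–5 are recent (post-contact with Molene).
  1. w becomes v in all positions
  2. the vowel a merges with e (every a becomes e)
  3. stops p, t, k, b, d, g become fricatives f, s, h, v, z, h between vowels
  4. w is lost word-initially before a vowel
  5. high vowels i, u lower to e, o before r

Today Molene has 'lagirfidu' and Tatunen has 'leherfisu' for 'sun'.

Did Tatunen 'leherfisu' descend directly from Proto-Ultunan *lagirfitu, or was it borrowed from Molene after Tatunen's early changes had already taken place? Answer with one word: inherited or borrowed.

If inherited, *lagirfitu would pass through all of Tatunen's changes:
Tatunen: start from *lagirfitu.
  rule 1: no change — lagirfitu
  rule 2 (vowel merger): lagirfitu → legirfitu
  rule 3 (intervocalic lenition): legirfitu → lehirfisu
  rule 4: no change — lehirfisu
  rule 5 (pre-rhotic lowering): lehirfisu → leherfisu
  ⇒ Tatunen leherfisu
If borrowed from Molene 'lagirfidu' after the early changes, it would undergo only the recent ones:
  rule 4 (glide loss): no change (lagirfidu)
  rule 5 (pre-rhotic lowering): lagirfidu → lagerfidu
  ⇒ as a loan: lagerfidu
Tatunen 'leherfisu' matches the inherited outcome exactly, so it is an inherited cognate, not a loan.

inherited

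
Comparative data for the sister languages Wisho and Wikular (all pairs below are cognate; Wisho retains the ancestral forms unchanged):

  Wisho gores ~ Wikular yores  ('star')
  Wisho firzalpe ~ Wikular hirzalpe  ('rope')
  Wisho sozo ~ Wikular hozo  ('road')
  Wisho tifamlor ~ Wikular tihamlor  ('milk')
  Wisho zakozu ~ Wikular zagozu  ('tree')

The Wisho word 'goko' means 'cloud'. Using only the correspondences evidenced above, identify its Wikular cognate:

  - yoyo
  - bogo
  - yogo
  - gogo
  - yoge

yogo

gores ~ yores — Wisho g corresponds to Wikular y word-initially before a back vowel.
zakozu ~ zagozu — Wisho k corresponds to Wikular g between vowels (before a back vowel).
Applying these to Wisho 'goko':
  goko → yoko   (g→y word-initially before a back vowel)
  yoko → yogo   (k→g between vowels (before a back vowel))
So the Wikular cognate is 'yogo'.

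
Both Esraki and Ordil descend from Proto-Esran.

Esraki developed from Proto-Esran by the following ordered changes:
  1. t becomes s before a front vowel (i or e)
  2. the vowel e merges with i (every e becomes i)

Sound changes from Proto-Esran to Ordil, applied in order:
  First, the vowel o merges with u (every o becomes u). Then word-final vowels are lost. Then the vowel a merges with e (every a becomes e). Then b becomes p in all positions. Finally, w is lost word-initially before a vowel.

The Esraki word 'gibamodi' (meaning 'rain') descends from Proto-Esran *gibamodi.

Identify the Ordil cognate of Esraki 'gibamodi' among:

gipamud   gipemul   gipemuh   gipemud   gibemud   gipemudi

Ordil: start from *gibamodi.
  rule 1 (vowel merger): gibamodi → gibamudi
  rule 2 (apocope): gibamudi → gibamud
  rule 3 (vowel merger): gibamud → gibemud
  rule 4 (unconditioned shift): gibemud → gipemud
  rule 5: no change — gipemud
  ⇒ Ordil gipemud
Only 'gipemud' matches the regular Ordil development of *gibamodi.

gipemud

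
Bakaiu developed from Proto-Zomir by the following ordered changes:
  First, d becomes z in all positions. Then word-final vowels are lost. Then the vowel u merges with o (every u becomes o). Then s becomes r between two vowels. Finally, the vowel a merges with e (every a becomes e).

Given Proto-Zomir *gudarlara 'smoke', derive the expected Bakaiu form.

gozerler

Bakaiu: start from *gudarlara.
  rule 1 (unconditioned shift): gudarlara → guzarlara
  rule 2 (apocope): guzarlara → guzarlar
  rule 3 (vowel merger): guzarlar → gozarlar
  rule 4: no change — gozarlar
  rule 5 (vowel merger): gozarlar → gozerler
  ⇒ Bakaiu gozerler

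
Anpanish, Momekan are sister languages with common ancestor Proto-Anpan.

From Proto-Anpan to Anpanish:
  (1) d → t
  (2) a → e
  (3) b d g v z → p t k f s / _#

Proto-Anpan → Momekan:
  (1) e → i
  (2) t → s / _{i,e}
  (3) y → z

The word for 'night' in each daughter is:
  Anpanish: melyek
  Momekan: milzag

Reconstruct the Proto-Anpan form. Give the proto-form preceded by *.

*melyag

Position 2: Anpanish has e, Momekan has i. Taking the neighbouring segments as reconstructed: Anpanish e could go back to *a or *e; Momekan i could go back to *e or *i — the one source consistent with every daughter is *e.
Position 4: Anpanish has y, Momekan has z. Anpanish preserves y here (none of its changes turn any other segment into y), so the proto-segment is *y.
This points to *melyag. Verify forward in each daughter:
Anpanish: *melyag > melyeg > melyek  (by vowel merger, final devoicing)
Momekan: *melyag
  melyag → milyag   [vowel merger]
  milyag (rule 2 does not apply)
  milyag → milzag   [unconditioned shift]
  giving Momekan milzag.
Only *melyag yields all of Anpanish melyek, Momekan milzag.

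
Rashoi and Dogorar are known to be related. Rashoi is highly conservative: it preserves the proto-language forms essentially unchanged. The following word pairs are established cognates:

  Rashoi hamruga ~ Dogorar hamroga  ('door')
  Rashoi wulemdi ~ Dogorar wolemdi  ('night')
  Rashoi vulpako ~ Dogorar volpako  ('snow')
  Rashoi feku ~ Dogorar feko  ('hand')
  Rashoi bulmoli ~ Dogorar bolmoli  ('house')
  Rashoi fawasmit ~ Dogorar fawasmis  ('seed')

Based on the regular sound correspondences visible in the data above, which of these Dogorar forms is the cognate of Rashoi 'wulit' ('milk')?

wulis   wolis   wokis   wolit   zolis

wolis

hamruga ~ hamroga, wulemdi ~ wolemdi — Rashoi u corresponds to Dogorar o after a consonant, before a consonant other than r, m, n, p, b, f, v.
fawasmit ~ fawasmis — Rashoi t corresponds to Dogorar s word-finally.
Applying these to Rashoi 'wulit':
  wulit → wolit   (u→o after a consonant, before a consonant other than r, m, n, p, b, f, v)
  wolit → wolis   (t→s word-finally)
So the Dogorar cognate is 'wolis'.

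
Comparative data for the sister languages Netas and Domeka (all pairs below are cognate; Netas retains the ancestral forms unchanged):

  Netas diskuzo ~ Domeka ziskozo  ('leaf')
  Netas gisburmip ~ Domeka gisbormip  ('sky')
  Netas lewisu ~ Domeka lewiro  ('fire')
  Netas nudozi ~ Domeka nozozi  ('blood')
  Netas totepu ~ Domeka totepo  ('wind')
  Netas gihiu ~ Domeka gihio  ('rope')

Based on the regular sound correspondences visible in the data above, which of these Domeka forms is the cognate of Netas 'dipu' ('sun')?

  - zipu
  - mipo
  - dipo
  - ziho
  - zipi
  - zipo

diskuzo ~ ziskozo — Netas d corresponds to Domeka z word-initially before a front vowel.
lewisu ~ lewiro, totepu ~ totepo — Netas u corresponds to Domeka o word-finally.
Applying these to Netas 'dipu':
  dipu → zipu   (d→z word-initially before a front vowel)
  zipu → zipo   (u→o word-finally)
So the Domeka cognate is 'zipo'.

zipo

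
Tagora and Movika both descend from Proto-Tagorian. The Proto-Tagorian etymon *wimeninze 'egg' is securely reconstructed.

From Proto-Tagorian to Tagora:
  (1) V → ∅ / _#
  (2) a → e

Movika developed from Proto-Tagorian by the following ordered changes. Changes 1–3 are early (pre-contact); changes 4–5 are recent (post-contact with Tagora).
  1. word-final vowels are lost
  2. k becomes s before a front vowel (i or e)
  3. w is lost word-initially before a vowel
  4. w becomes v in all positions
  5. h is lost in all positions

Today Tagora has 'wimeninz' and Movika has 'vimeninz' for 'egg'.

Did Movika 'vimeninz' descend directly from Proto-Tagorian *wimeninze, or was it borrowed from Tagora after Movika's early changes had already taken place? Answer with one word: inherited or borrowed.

If inherited, *wimeninze would pass through all of Movika's changes:
Movika: *wimeninze
  wimeninze → wimeninz   [apocope]
  wimeninz (rule 2 does not apply)
  wimeninz → imeninz   [glide loss]
  imeninz (rule 4 does not apply)
  imeninz (rule 5 does not apply)
  giving Movika imeninz.
If borrowed from Tagora 'wimeninz' after the early changes, it would undergo only the recent ones:
  rule 4 (unconditioned shift): wimeninz → vimeninz
  rule 5 (h-loss): no change (vimeninz)
  ⇒ as a loan: vimeninz
Movika 'vimeninz' matches the loan outcome 'vimeninz', not the inherited 'imeninz' — it skipped the early Movika changes, so it was borrowed from Tagora.

borrowed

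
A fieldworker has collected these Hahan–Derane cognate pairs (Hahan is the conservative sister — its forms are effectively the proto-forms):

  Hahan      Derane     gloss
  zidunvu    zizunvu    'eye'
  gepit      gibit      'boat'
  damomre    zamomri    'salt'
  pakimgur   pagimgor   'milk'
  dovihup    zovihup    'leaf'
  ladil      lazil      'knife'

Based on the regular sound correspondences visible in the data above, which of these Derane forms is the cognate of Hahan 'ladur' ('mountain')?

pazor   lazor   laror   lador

zidunvu ~ zizunvu — Hahan d corresponds to Derane z between vowels (before a back vowel).
pakimgur ~ pagimgor — Hahan u corresponds to Derane o after a consonant, before r.
Applying these to Hahan 'ladur':
  ladur → lazur   (d→z between vowels (before a back vowel))
  lazur → lazor   (u→o after a consonant, before r)
So the Derane cognate is 'lazor'.

lazor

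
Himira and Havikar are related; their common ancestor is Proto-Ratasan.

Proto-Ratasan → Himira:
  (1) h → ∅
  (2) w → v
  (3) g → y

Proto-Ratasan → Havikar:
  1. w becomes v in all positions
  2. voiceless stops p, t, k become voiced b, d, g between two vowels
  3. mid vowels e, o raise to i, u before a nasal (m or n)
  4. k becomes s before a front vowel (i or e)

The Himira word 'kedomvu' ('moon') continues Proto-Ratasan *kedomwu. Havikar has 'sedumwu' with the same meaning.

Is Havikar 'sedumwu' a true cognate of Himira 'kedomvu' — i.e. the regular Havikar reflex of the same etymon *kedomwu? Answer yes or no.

Derive the expected Havikar reflex of *kedomwu:
Havikar: *kedomwu > kedomvu > kedumvu > sedumvu  (by unconditioned shift, pre-nasal raising, palatalisation)
The regular Havikar reflex would be 'sedumvu', but the attested form is 'sedumwu'. The correspondence is irregular, so they are not cognates (the Havikar form has a different source).

no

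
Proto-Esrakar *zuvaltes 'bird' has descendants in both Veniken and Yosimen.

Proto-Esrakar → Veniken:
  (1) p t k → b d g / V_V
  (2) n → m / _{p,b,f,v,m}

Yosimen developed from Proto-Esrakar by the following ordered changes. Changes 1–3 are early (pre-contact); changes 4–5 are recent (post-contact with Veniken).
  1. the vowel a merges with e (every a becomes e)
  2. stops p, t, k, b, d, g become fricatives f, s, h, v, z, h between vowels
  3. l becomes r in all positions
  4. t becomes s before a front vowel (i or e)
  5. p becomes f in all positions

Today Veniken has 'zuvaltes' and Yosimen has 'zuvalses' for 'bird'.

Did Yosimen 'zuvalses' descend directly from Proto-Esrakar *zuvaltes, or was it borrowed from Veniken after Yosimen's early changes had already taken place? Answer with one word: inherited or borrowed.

If inherited, *zuvaltes would pass through all of Yosimen's changes:
Yosimen: start from *zuvaltes.
  rule 1 (vowel merger): zuvaltes → zuveltes
  rule 2: no change — zuveltes
  rule 3 (unconditioned shift): zuveltes → zuvertes
  rule 4 (palatalisation): zuvertes → zuverses
  rule 5: no change — zuverses
  ⇒ Yosimen zuverses
If borrowed from Veniken 'zuvaltes' after the early changes, it would undergo only the recent ones:
  rule 4 (palatalisation): zuvaltes → zuvalses
  rule 5 (unconditioned shift): no change (zuvalses)
  ⇒ as a loan: zuvalses
Yosimen 'zuvalses' matches the loan outcome 'zuvalses', not the inherited 'zuverses' — it skipped the early Yosimen changes, so it was borrowed from Veniken.

borrowed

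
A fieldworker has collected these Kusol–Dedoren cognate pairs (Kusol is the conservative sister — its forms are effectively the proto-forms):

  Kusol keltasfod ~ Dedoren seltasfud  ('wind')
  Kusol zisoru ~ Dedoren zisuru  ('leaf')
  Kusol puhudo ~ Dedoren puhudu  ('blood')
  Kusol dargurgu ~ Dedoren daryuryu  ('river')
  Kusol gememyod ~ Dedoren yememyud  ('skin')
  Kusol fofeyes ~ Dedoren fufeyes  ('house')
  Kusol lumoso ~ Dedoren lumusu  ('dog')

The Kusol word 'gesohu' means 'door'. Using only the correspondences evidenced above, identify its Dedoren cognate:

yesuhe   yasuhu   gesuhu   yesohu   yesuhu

yesuhu

gememyod ~ yememyud — Kusol g corresponds to Dedoren y word-initially before a front vowel.
keltasfod ~ seltasfud, gememyod ~ yememyud — Kusol o corresponds to Dedoren u after a consonant, before a consonant other than r, m, n, p, b, f, v.
Applying these to Kusol 'gesohu':
  gesohu → yesohu   (g→y word-initially before a front vowel)
  yesohu → yesuhu   (o→u after a consonant, before a consonant other than r, m, n, p, b, f, v)
So the Dedoren cognate is 'yesuhu'.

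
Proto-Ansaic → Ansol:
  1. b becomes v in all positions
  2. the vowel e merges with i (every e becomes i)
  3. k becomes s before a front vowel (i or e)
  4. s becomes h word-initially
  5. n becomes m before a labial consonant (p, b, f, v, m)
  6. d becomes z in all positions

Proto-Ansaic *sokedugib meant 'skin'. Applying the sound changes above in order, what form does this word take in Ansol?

hosizugiv

Ansol: *sokedugib > sokedugiv > sokidugiv > sosidugiv > hosidugiv > hosizugiv  (by unconditioned shift, vowel merger, palatalisation, debuccalisation, unconditioned shift)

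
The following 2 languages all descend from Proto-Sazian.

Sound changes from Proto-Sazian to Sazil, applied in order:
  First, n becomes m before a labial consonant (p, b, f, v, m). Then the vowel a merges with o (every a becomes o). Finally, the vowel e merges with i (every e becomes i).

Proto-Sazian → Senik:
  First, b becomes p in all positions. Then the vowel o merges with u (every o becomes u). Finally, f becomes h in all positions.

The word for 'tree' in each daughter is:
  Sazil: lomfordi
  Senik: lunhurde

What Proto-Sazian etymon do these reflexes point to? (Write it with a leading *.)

*lonforde

Position 3: Sazil has m, Senik has n. Senik preserves n here (none of its changes turn any other segment into n), so the proto-segment is *n.
Position 8: Sazil has i, Senik has e. Senik preserves e here (none of its changes turn any other segment into e), so the proto-segment is *e.
Position 4: Sazil has f, Senik has h. Sazil preserves f here (none of its changes turn any other segment into f), so the proto-segment is *f.
This points to *lonforde. Verify forward in each daughter:
Sazil: start from *lonforde.
  rule 1 (nasal place assimilation): lonforde → lomforde
  rule 2: no change — lomforde
  rule 3 (vowel merger): lomforde → lomfordi
  ⇒ Sazil lomfordi
Senik: start from *lonforde.
  rule 1: no change — lonforde
  rule 2 (vowel merger): lonforde → lunfurde
  rule 3 (unconditioned shift): lunfurde → lunhurde
  ⇒ Senik lunhurde
Only *lonforde yields all of Sazil lomfordi, Senik lunhurde.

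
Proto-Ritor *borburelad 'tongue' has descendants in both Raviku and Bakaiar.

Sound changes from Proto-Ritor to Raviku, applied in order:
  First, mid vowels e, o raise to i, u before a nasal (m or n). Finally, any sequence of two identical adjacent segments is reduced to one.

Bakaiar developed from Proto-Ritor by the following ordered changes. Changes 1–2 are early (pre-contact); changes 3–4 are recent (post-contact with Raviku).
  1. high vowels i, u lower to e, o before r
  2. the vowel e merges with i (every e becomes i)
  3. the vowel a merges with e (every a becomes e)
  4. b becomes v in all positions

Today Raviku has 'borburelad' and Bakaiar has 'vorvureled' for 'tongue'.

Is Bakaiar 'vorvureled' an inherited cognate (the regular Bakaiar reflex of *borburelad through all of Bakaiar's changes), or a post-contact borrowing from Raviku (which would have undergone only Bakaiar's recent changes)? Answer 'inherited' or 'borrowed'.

borrowed

If inherited, *borburelad would pass through all of Bakaiar's changes:
Bakaiar: *borburelad > borborelad > borborilad > borboriled > vorvoriled  (by pre-rhotic lowering, vowel merger, vowel merger, unconditioned shift)
If borrowed from Raviku 'borburelad' after the early changes, it would undergo only the recent ones:
  rule 3 (vowel merger): borburelad → borbureled
  rule 4 (unconditioned shift): borbureled → vorvureled
  ⇒ as a loan: vorvureled
Bakaiar 'vorvureled' matches the loan outcome 'vorvureled', not the inherited 'vorvoriled' — it skipped the early Bakaiar changes, so it was borrowed from Raviku.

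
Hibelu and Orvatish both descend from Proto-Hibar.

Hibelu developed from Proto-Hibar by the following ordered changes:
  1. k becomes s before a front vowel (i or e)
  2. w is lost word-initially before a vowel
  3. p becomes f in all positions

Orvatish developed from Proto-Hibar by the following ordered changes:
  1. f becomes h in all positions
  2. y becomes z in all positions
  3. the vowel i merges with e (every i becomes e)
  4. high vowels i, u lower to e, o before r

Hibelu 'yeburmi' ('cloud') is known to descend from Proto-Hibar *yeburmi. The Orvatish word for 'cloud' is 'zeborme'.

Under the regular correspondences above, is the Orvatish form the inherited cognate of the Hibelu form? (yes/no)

Derive the expected Orvatish reflex of *yeburmi:
Orvatish: *yeburmi
  yeburmi (rule 1 does not apply)
  yeburmi → zeburmi   [unconditioned shift]
  zeburmi → zeburme   [vowel merger]
  zeburme → zeborme   [pre-rhotic lowering]
  giving Orvatish zeborme.
Orvatish 'zeborme' matches the regular reflex exactly, so the pair is cognate.

yes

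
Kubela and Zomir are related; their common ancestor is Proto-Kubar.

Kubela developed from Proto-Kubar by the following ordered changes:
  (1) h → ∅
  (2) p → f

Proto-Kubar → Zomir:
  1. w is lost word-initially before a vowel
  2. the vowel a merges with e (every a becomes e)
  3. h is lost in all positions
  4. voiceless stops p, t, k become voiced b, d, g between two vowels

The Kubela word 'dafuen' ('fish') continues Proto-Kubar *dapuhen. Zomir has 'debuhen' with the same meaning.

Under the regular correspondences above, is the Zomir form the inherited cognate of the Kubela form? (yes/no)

Derive the expected Zomir reflex of *dapuhen:
Zomir: *dapuhen > depuhen > depuen > debuen  (by vowel merger, h-loss, intervocalic voicing)
The regular Zomir reflex would be 'debuen', but the attested form is 'debuhen'. The correspondence is irregular, so they are not cognates (the Zomir form has a different source).

no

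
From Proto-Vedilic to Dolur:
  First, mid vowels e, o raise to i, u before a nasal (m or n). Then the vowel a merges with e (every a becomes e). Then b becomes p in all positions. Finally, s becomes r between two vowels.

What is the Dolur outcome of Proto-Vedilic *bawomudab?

pewumudep

Dolur: start from *bawomudab.
  rule 1 (pre-nasal raising): bawomudab → bawumudab
  rule 2 (vowel merger): bawumudab → bewumudeb
  rule 3 (unconditioned shift): bewumudeb → pewumudep
  rule 4: no change — pewumudep
  ⇒ Dolur pewumudep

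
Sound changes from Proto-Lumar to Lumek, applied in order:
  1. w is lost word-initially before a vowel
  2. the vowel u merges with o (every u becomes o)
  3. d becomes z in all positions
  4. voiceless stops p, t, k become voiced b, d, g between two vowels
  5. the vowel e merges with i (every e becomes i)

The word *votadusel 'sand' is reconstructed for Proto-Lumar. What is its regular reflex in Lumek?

vodazosil

Lumek: *votadusel > votadosel > votazosel > vodazosel > vodazosil  (by vowel merger, unconditioned shift, intervocalic voicing, vowel merger)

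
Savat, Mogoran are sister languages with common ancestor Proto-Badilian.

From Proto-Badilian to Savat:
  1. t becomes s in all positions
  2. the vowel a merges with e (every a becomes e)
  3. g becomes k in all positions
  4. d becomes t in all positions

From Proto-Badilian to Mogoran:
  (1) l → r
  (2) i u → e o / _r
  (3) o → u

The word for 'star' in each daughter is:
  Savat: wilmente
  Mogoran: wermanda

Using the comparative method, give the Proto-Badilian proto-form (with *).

Position 7: Savat has t, Mogoran has d. Mogoran preserves d here (none of its changes turn any other segment into d), so the proto-segment is *d.
Position 5: Savat has e, Mogoran has a. Mogoran preserves a here (none of its changes turn any other segment into a), so the proto-segment is *a.
Position 3: Savat has l, Mogoran has r. Savat preserves l here (none of its changes turn any other segment into l), so the proto-segment is *l.
Verify the candidate proto-form against each daughter:
Savat: *wilmanda
  wilmanda (rule 1 does not apply)
  wilmanda → wilmende   [vowel merger]
  wilmende (rule 3 does not apply)
  wilmende → wilmente   [unconditioned shift]
  giving Savat wilmente.
Mogoran: start from *wilmanda.
  rule 1 (unconditioned shift): wilmanda → wirmanda
  rule 2 (pre-rhotic lowering): wirmanda → wermanda
  rule 3: no change — wermanda
  ⇒ Mogoran wermanda
*wilmanda is the unique common source.

*wilmanda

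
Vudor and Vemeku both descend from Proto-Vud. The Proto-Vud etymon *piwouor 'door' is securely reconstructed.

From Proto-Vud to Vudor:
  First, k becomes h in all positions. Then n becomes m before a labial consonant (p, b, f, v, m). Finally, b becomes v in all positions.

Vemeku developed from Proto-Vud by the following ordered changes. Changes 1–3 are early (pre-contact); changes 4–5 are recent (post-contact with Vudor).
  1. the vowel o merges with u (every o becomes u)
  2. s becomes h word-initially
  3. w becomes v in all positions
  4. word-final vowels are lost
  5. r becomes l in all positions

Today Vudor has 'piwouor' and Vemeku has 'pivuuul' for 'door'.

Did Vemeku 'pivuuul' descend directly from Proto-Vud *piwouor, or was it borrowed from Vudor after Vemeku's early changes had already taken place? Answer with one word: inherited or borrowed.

inherited

If inherited, *piwouor would pass through all of Vemeku's changes:
Vemeku: *piwouor > piwuuur > pivuuur > pivuuul  (by vowel merger, unconditioned shift, unconditioned shift)
If borrowed from Vudor 'piwouor' after the early changes, it would undergo only the recent ones:
  rule 4 (apocope): no change (piwouor)
  rule 5 (unconditioned shift): piwouor → piwouol
  ⇒ as a loan: piwouol
Vemeku 'pivuuul' matches the inherited outcome exactly, so it is an inherited cognate, not a loan.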